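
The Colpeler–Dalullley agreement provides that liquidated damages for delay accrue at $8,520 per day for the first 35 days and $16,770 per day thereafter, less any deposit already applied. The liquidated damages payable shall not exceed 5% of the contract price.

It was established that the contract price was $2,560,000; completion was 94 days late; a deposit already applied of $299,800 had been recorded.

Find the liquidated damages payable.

First 35 days: 35 × $8,520 = $298,200
Remaining days: (94 − 35) × $16,770 = $989,430
Accrued per-day damages: $298,200 + $989,430 = $1,287,630
Less deposit already applied: $1,287,630 − $299,800 = $987,830
Cap: 5% of $2,560,000 = $128,000
Cap at $128,000: $987,830 exceeds the cap → $128,000

$128,000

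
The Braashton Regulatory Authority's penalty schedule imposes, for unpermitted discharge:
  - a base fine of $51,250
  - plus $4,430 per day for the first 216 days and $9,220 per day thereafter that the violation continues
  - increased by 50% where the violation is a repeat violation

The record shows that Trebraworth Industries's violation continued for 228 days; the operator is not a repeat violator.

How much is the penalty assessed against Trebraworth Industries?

First 216 days: 216 × $4,430 = $956,880
Remaining days: (228 − 216) × $9,220 = $110,640
Per-day component: $956,880 + $110,640 = $1,067,520
Base plus per-day: $51,250 + $1,067,520 = $1,118,770
The operator is not a repeat violator: no 50% increase.

$1,118,770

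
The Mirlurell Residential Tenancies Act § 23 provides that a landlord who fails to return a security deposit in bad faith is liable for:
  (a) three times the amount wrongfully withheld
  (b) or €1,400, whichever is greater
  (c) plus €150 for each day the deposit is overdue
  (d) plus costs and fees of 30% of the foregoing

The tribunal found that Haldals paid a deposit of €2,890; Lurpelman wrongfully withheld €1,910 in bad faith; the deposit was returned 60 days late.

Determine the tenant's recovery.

Trebled: 3 × €1,910 = €5,730
Minimum €1,400: €5,730 meets the minimum, no increase.
Late-return penalty: 60 × €150 = €9,000
Damages plus late penalty: €5,730 + €9,000 = €14,730
Costs and fees: 30% of €14,730 = €4,419
Total recovery: €14,730 + €4,419 = €19,149

€19,149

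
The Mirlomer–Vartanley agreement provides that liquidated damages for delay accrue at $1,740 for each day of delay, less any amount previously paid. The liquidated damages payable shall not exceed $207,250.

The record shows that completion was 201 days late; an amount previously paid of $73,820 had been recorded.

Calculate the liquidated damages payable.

$207,250

Per-day damages: 201 × $1,740 = $349,740
Less amount previously paid: $349,740 − $73,820 = $275,920
Cap at $207,250: $275,920 exceeds the cap → $207,250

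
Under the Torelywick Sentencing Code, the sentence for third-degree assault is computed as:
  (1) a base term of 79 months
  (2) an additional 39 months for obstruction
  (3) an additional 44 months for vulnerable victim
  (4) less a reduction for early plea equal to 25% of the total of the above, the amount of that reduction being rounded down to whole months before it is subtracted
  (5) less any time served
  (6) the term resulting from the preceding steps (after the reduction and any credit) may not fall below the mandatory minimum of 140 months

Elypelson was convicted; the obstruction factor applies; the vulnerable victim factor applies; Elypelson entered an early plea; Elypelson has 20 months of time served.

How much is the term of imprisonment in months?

Obstruction enhancement: +39 months
Vulnerable victim enhancement: +44 months
Adjusted term: 79 months + 39 months + 44 months = 162 months
Early plea reduction: 25% of 162 months = 40 months (rounded down)
After reduction: 162 − 40 = 122 months
Less time served: 122 months − 20 months = 102 months
Minimum 140 months: 102 months is below the minimum → 140 months

140 months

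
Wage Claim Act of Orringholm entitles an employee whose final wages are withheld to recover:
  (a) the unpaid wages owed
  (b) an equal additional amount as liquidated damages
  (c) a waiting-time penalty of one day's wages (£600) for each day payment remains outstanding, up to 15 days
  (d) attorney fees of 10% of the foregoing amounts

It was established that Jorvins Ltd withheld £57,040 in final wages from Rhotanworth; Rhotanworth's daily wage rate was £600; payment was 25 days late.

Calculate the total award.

£135,388

Liquidated damages (equal amount): £57,040
Penalty days: min(25, 15) = 15
Waiting-time penalty: 15 × £600 = £9,000
Subtotal: £57,040 + £57,040 + £9,000 = £123,080
Attorney fees: 10% of £123,080 = £12,308
Total award: £123,080 + £12,308 = £135,388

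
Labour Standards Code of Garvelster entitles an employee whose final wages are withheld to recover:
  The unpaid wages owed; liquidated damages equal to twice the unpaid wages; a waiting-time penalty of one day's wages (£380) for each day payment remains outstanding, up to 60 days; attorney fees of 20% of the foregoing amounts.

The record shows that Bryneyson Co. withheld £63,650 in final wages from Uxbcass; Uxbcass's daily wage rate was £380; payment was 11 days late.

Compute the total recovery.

Doubled: 2 × £63,650 = £127,300
Penalty days: min(11, 60) = 11
Waiting-time penalty: 11 × £380 = £4,180
Subtotal: £63,650 + £127,300 + £4,180 = £195,130
Attorney fees: 20% of £195,130 = £39,026
Total award: £195,130 + £39,026 = £234,156

Total award: £234,156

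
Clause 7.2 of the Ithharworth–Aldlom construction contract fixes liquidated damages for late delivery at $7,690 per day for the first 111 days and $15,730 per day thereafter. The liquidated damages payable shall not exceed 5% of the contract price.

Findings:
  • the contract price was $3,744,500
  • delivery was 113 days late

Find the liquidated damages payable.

$187,225

First 111 days: 111 × $7,690 = $853,590
Remaining days: (113 − 111) × $15,730 = $31,460
Accrued per-day damages: $853,590 + $31,460 = $885,050
Cap: 5% of $3,744,500 = $187,225
Cap at $187,225: $885,050 exceeds the cap → $187,225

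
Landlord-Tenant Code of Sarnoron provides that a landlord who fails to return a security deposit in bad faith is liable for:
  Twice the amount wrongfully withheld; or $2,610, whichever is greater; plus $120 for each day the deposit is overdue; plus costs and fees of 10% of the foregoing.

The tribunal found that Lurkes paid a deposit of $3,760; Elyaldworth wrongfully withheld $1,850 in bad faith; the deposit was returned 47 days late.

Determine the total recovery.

Doubled: 2 × $1,850 = $3,700
Minimum $2,610: $3,700 meets the minimum, no increase.
Late-return penalty: 47 × $120 = $5,640
Damages plus late penalty: $3,700 + $5,640 = $9,340
Costs and fees: 10% of $9,340 = $934
Total recovery: $9,340 + $934 = $10,274

$10,274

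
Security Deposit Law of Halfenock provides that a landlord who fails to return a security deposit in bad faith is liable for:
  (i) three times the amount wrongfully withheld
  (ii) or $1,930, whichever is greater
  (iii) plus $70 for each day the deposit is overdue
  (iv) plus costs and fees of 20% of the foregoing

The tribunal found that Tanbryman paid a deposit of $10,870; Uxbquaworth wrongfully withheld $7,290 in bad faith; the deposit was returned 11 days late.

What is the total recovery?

Recovery: $27,168

Trebled: 3 × $7,290 = $21,870
Minimum $1,930: $21,870 meets the minimum, no increase.
Late-return penalty: 11 × $70 = $770
Damages plus late penalty: $21,870 + $770 = $22,640
Costs and fees: 20% of $22,640 = $4,528
Total recovery: $22,640 + $4,528 = $27,168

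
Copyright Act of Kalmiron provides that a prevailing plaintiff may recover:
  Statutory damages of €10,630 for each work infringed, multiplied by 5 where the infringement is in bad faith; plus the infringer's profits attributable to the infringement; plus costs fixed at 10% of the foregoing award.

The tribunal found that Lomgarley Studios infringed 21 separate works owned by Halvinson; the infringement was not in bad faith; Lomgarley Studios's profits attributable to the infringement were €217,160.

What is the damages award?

Statutory damages: 21 × €10,630 = €223,230
Infringement not in bad faith: no ×5 enhancement.
Combined award: €223,230 + €217,160 = €440,390
Costs: 10% of €440,390 = €44,039
Award plus costs: €440,390 + €44,039 = €484,429

€484,429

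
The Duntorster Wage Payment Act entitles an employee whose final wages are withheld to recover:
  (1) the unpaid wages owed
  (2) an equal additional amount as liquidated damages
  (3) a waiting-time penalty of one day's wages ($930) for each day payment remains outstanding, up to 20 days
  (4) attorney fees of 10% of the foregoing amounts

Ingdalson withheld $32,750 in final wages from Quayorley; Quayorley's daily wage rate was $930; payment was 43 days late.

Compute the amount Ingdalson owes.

Liquidated damages (equal amount): $32,750
Penalty days: min(43, 20) = 20
Waiting-time penalty: 20 × $930 = $18,600
Subtotal: $32,750 + $32,750 + $18,600 = $84,100
Attorney fees: 10% of $84,100 = $8,410
Total award: $84,100 + $8,410 = $92,510

Total award: $92,510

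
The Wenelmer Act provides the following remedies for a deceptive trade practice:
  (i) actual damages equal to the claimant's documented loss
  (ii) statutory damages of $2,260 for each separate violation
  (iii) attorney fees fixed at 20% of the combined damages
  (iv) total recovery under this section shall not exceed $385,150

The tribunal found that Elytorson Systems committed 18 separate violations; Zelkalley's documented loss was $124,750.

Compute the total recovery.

Statutory damages: 18 × $2,260 = $40,680
Combined damages: $124,750 + $40,680 = $165,430
Attorney fees: 20% of $165,430 = $33,086
Total before cap: $165,430 + $33,086 = $198,516
Cap at $385,150: $198,516 is within the cap, no reduction.

$198,516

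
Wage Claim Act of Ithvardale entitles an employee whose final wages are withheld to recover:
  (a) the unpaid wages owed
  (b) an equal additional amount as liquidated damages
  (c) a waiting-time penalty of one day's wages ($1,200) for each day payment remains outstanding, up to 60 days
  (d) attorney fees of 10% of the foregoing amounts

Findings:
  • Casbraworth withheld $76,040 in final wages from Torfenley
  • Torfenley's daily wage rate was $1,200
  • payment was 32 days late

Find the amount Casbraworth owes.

Liquidated damages (equal amount): $76,040
Penalty days: min(32, 60) = 32
Waiting-time penalty: 32 × $1,200 = $38,400
Subtotal: $76,040 + $76,040 + $38,400 = $190,480
Attorney fees: 10% of $190,480 = $19,048
Total award: $190,480 + $19,048 = $209,528

Total award: $209,528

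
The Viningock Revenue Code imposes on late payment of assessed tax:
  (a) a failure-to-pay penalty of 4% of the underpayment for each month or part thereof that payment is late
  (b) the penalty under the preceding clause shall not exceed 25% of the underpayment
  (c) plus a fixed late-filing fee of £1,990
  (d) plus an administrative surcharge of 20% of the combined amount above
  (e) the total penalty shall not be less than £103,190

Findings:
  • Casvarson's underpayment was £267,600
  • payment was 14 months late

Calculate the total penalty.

£103,190

Accrued rate: 4% × 14 = 56%, capped at 25% → 25%
Failure-to-pay penalty: 25% of £267,600 = £66,900
Penalty before surcharge: £66,900 + £1,990 = £68,890
Administrative surcharge: 20% of £68,890 = £13,778
Total penalty: £68,890 + £13,778 = £82,668
Minimum £103,190: £82,668 is below the minimum → £103,190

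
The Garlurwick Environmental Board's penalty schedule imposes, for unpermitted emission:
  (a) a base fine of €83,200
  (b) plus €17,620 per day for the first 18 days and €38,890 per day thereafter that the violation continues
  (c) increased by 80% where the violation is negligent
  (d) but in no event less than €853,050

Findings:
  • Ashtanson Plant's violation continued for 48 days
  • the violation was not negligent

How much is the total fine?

First 18 days: 18 × €17,620 = €317,160
Remaining days: (48 − 18) × €38,890 = €1,166,700
Per-day component: €317,160 + €1,166,700 = €1,483,860
Base plus per-day: €83,200 + €1,483,860 = €1,567,060
The violation was not negligent: no 80% increase.
Minimum €853,050: €1,567,060 meets the minimum, no increase.

Civil penalty: €1,567,060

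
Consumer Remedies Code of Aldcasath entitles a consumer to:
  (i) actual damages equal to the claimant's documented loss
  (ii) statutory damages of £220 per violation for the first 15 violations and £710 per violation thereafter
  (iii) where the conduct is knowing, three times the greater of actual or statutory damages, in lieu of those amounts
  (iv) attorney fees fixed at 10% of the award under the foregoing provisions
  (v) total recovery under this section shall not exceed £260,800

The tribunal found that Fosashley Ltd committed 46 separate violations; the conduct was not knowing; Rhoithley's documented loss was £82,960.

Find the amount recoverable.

£119,097

First 15 violations: 15 × £220 = £3,300
Remaining violations: (46 − 15) × £710 = £22,010
Statutory damages: £3,300 + £22,010 = £25,310
Conduct not knowing: the in-lieu enhancement does not apply.
Actual plus statutory damages: £82,960 + £25,310 = £108,270
Attorney fees: 10% of £108,270 = £10,827
Total before cap: £108,270 + £10,827 = £119,097
Cap at £260,800: £119,097 is within the cap, no reduction.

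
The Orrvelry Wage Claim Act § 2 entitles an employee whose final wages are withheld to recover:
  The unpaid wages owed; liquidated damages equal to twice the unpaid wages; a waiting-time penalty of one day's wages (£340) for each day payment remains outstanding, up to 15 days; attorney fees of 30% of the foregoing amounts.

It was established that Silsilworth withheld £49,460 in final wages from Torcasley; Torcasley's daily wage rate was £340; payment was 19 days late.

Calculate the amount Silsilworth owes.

£199,524

Doubled: 2 × £49,460 = £98,920
Penalty days: min(19, 15) = 15
Waiting-time penalty: 15 × £340 = £5,100
Subtotal: £49,460 + £98,920 + £5,100 = £153,480
Attorney fees: 30% of £153,480 = £46,044
Total award: £153,480 + £46,044 = £199,524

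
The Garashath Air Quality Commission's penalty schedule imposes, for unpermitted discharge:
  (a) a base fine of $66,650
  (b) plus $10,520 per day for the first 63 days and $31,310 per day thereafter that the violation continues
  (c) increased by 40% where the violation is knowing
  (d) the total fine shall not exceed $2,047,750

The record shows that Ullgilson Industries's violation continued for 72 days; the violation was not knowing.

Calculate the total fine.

First 63 days: 63 × $10,520 = $662,760
Remaining days: (72 − 63) × $31,310 = $281,790
Per-day component: $662,760 + $281,790 = $944,550
Base plus per-day: $66,650 + $944,550 = $1,011,200
The violation was not knowing: no 40% increase.
Cap at $2,047,750: $1,011,200 is within the cap, no reduction.

$1,011,200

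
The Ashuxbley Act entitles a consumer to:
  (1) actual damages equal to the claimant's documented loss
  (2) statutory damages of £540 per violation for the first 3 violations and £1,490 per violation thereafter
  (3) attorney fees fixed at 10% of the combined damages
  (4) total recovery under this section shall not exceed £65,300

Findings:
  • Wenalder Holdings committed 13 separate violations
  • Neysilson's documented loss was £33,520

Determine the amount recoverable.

Total recovery: £55,044

First 3 violations: 3 × £540 = £1,620
Remaining violations: (13 − 3) × £1,490 = £14,900
Statutory damages: £1,620 + £14,900 = £16,520
Combined damages: £33,520 + £16,520 = £50,040
Attorney fees: 10% of £50,040 = £5,004
Total before cap: £50,040 + £5,004 = £55,044
Cap at £65,300: £55,044 is within the cap, no reduction.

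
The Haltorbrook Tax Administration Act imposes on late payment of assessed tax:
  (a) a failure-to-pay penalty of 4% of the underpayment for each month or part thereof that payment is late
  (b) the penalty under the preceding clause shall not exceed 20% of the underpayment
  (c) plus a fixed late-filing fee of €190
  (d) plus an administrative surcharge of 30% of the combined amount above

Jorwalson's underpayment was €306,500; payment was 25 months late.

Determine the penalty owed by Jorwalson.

€79,937

Accrued rate: 4% × 25 = 100%, capped at 20% → 20%
Failure-to-pay penalty: 20% of €306,500 = €61,300
Penalty before surcharge: €61,300 + €190 = €61,490
Administrative surcharge: 30% of €61,490 = €18,447
Total penalty: €61,490 + €18,447 = €79,937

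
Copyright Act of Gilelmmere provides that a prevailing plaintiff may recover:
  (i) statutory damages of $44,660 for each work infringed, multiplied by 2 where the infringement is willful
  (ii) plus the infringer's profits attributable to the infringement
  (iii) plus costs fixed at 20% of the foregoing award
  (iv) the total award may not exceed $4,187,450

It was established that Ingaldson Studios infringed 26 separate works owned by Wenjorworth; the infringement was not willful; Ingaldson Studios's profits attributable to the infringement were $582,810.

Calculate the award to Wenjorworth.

$2,092,764

Statutory damages: 26 × $44,660 = $1,161,160
Infringement not willful: no ×2 enhancement.
Combined award: $1,161,160 + $582,810 = $1,743,970
Costs: 20% of $1,743,970 = $348,794
Award plus costs: $1,743,970 + $348,794 = $2,092,764
Cap at $4,187,450: $2,092,764 is within the cap, no reduction.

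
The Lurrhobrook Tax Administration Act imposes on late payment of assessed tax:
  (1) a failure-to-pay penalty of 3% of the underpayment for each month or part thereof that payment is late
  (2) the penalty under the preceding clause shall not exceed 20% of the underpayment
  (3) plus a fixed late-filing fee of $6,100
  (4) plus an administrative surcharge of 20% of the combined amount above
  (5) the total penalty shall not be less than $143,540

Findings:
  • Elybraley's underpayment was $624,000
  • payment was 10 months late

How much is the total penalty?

$157,080

Accrued rate: 3% × 10 = 30%, capped at 20% → 20%
Failure-to-pay penalty: 20% of $624,000 = $124,800
Penalty before surcharge: $124,800 + $6,100 = $130,900
Administrative surcharge: 20% of $130,900 = $26,180
Total penalty: $130,900 + $26,180 = $157,080
Minimum $143,540: $157,080 meets the minimum, no increase.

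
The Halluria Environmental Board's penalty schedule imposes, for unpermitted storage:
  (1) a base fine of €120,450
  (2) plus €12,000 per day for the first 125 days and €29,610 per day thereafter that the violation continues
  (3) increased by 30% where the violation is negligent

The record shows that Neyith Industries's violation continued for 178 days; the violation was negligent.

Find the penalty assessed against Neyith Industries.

€4,146,714

First 125 days: 125 × €12,000 = €1,500,000
Remaining days: (178 − 125) × €29,610 = €1,569,330
Per-day component: €1,500,000 + €1,569,330 = €3,069,330
Base plus per-day: €120,450 + €3,069,330 = €3,189,780
Enhancement: 30% of €3,189,780 = €956,934
Enhanced fine: €3,189,780 + €956,934 = €4,146,714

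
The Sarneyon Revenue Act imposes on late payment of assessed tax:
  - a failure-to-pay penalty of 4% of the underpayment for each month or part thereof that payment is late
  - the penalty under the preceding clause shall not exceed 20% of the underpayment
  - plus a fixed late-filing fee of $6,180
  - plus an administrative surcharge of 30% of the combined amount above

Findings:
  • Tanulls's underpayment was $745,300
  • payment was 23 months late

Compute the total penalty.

Accrued rate: 4% × 23 = 92%, capped at 20% → 20%
Failure-to-pay penalty: 20% of $745,300 = $149,060
Penalty before surcharge: $149,060 + $6,180 = $155,240
Administrative surcharge: 30% of $155,240 = $46,572
Total penalty: $155,240 + $46,572 = $201,812

$201,812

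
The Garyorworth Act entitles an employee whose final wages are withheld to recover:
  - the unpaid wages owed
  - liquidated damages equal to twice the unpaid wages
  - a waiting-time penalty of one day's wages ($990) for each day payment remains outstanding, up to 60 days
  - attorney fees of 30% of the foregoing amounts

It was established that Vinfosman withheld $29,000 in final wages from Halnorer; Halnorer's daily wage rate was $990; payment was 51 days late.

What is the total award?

Total award: $178,737

Doubled: 2 × $29,000 = $58,000
Penalty days: min(51, 60) = 51
Waiting-time penalty: 51 × $990 = $50,490
Subtotal: $29,000 + $58,000 + $50,490 = $137,490
Attorney fees: 30% of $137,490 = $41,247
Total award: $137,490 + $41,247 = $178,737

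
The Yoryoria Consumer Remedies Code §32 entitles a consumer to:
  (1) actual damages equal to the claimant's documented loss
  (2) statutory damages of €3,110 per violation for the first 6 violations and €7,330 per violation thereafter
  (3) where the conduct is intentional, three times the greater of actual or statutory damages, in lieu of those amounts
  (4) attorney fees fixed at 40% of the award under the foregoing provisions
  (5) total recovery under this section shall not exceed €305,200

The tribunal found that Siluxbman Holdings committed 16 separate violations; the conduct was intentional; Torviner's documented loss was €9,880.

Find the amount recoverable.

First 6 violations: 6 × €3,110 = €18,660
Remaining violations: (16 − 6) × €7,330 = €73,300
Statutory damages: €18,660 + €73,300 = €91,960
Greater of actual damages (€9,880) or statutory damages (€91,960): €91,960
Trebled: 3 × €91,960 = €275,880
Attorney fees: 40% of €275,880 = €110,352
Total before cap: €275,880 + €110,352 = €386,232
Cap at €305,200: €386,232 exceeds the cap → €305,200

€305,200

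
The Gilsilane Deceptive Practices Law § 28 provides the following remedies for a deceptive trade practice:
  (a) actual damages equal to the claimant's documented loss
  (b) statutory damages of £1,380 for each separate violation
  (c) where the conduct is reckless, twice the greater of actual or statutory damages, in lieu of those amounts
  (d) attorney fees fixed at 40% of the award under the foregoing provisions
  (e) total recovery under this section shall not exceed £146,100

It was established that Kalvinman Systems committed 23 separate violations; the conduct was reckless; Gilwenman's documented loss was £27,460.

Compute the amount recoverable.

Statutory damages: 23 × £1,380 = £31,740
Greater of actual damages (£27,460) or statutory damages (£31,740): £31,740
Doubled: 2 × £31,740 = £63,480
Attorney fees: 40% of £63,480 = £25,392
Total before cap: £63,480 + £25,392 = £88,872
Cap at £146,100: £88,872 is within the cap, no reduction.

Total recovery: £88,872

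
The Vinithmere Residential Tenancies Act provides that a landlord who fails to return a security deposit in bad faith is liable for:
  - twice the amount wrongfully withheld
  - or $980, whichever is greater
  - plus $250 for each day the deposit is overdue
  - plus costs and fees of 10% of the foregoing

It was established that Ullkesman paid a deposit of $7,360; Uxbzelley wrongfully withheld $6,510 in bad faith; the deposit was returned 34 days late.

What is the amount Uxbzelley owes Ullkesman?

$23,672

Doubled: 2 × $6,510 = $13,020
Minimum $980: $13,020 meets the minimum, no increase.
Late-return penalty: 34 × $250 = $8,500
Damages plus late penalty: $13,020 + $8,500 = $21,520
Costs and fees: 10% of $21,520 = $2,152
Total recovery: $21,520 + $2,152 = $23,672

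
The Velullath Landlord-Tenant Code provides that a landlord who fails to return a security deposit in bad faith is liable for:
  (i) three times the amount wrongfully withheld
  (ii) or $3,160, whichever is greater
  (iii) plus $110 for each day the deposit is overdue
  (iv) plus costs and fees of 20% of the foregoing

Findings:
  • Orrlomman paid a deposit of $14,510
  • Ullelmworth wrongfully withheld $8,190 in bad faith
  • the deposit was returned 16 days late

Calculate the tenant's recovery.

Trebled: 3 × $8,190 = $24,570
Minimum $3,160: $24,570 meets the minimum, no increase.
Late-return penalty: 16 × $110 = $1,760
Damages plus late penalty: $24,570 + $1,760 = $26,330
Costs and fees: 20% of $26,330 = $5,266
Total recovery: $26,330 + $5,266 = $31,596

$31,596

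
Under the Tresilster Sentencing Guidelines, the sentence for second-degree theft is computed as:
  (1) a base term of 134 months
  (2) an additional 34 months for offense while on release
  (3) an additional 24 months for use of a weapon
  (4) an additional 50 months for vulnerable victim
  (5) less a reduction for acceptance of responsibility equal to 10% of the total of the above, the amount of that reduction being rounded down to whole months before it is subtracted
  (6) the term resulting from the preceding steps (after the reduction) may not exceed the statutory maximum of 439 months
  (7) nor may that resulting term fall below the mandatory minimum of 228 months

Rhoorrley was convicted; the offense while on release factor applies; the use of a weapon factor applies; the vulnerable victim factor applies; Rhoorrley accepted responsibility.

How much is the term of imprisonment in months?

228 months

Offense while on release enhancement: +34 months
Use of a weapon enhancement: +24 months
Vulnerable victim enhancement: +50 months
Adjusted term: 134 months + 34 months + 24 months + 50 months = 242 months
Acceptance of responsibility reduction: 10% of 242 months = 24 months (rounded down)
After reduction: 242 − 24 = 218 months
Cap at 439 months: 218 months is within the cap, no reduction.
Minimum 228 months: 218 months is below the minimum → 228 months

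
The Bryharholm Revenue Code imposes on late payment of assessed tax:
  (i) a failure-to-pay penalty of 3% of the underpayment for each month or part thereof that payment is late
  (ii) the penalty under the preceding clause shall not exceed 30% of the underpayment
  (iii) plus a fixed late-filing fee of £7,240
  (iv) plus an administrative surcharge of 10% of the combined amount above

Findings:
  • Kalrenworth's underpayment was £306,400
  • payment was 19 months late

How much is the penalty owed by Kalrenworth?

Penalty: £109,076

Accrued rate: 3% × 19 = 57%, capped at 30% → 30%
Failure-to-pay penalty: 30% of £306,400 = £91,920
Penalty before surcharge: £91,920 + £7,240 = £99,160
Administrative surcharge: 10% of £99,160 = £9,916
Total penalty: £99,160 + £9,916 = £109,076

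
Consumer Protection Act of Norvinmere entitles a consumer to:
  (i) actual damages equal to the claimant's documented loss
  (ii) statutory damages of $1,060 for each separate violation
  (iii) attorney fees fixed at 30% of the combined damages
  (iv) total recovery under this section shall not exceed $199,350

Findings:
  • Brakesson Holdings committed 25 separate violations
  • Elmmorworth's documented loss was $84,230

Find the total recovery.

$143,949

Statutory damages: 25 × $1,060 = $26,500
Combined damages: $84,230 + $26,500 = $110,730
Attorney fees: 30% of $110,730 = $33,219
Total before cap: $110,730 + $33,219 = $143,949
Cap at $199,350: $143,949 is within the cap, no reduction.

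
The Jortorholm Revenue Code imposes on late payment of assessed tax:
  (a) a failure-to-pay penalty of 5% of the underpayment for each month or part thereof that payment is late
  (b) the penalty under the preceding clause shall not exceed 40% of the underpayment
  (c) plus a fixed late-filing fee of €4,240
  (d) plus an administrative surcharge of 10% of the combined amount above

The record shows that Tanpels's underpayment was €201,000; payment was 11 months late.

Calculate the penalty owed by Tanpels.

€93,104

Accrued rate: 5% × 11 = 55%, capped at 40% → 40%
Failure-to-pay penalty: 40% of €201,000 = €80,400
Penalty before surcharge: €80,400 + €4,240 = €84,640
Administrative surcharge: 10% of €84,640 = €8,464
Total penalty: €84,640 + €8,464 = €93,104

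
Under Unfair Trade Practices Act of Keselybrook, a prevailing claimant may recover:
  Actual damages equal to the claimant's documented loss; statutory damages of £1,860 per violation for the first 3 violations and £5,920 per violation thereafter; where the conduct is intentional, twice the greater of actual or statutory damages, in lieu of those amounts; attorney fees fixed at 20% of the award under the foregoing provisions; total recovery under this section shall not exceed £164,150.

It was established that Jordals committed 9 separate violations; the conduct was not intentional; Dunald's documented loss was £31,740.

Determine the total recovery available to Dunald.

Total recovery: £87,408

First 3 violations: 3 × £1,860 = £5,580
Remaining violations: (9 − 3) × £5,920 = £35,520
Statutory damages: £5,580 + £35,520 = £41,100
Conduct not intentional: the in-lieu enhancement does not apply.
Actual plus statutory damages: £31,740 + £41,100 = £72,840
Attorney fees: 20% of £72,840 = £14,568
Total before cap: £72,840 + £14,568 = £87,408
Cap at £164,150: £87,408 is within the cap, no reduction.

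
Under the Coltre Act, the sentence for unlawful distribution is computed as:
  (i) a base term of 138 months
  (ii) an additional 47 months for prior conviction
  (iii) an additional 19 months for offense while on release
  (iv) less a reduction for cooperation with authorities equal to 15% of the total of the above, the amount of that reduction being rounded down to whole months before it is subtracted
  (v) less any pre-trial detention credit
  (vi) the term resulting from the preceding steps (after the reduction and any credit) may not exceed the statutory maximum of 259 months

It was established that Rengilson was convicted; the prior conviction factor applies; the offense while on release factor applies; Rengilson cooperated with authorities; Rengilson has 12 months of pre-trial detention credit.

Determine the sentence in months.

Prior conviction enhancement: +47 months
Offense while on release enhancement: +19 months
Adjusted term: 138 months + 47 months + 19 months = 204 months
Cooperation with authorities reduction: 15% of 204 months = 30 months (rounded down)
After reduction: 204 − 30 = 174 months
Less pre-trial detention credit: 174 months − 12 months = 162 months
Cap at 259 months: 162 months is within the cap, no reduction.

162 months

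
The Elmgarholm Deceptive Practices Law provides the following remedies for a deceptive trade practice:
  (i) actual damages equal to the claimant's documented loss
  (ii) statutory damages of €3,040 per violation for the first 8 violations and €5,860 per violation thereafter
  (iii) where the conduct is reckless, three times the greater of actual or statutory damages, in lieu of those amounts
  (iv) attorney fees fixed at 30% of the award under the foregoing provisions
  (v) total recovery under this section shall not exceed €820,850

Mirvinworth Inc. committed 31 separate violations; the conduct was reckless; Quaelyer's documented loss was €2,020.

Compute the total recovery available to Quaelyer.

First 8 violations: 8 × €3,040 = €24,320
Remaining violations: (31 − 8) × €5,860 = €134,780
Statutory damages: €24,320 + €134,780 = €159,100
Greater of actual damages (€2,020) or statutory damages (€159,100): €159,100
Trebled: 3 × €159,100 = €477,300
Attorney fees: 30% of €477,300 = €143,190
Total before cap: €477,300 + €143,190 = €620,490
Cap at €820,850: €620,490 is within the cap, no reduction.

€620,490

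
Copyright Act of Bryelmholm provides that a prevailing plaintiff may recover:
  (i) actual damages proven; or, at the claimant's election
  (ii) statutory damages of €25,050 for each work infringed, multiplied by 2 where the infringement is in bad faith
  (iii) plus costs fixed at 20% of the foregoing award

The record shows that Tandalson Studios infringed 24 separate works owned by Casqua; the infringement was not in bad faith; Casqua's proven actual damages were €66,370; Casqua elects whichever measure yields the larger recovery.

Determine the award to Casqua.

€721,440

Statutory damages: 24 × €25,050 = €601,200
Infringement not in bad faith: no ×2 enhancement.
Greater of actual damages (€66,370) or statutory damages (€601,200): €601,200
Costs: 20% of €601,200 = €120,240
Award plus costs: €601,200 + €120,240 = €721,440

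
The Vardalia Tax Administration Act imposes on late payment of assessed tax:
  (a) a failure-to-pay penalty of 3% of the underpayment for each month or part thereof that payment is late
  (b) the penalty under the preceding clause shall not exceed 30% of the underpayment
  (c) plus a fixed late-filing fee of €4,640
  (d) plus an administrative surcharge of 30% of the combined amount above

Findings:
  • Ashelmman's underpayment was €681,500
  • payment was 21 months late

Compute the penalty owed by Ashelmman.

Accrued rate: 3% × 21 = 63%, capped at 30% → 30%
Failure-to-pay penalty: 30% of €681,500 = €204,450
Penalty before surcharge: €204,450 + €4,640 = €209,090
Administrative surcharge: 30% of €209,090 = €62,727
Total penalty: €209,090 + €62,727 = €271,817

Penalty: €271,817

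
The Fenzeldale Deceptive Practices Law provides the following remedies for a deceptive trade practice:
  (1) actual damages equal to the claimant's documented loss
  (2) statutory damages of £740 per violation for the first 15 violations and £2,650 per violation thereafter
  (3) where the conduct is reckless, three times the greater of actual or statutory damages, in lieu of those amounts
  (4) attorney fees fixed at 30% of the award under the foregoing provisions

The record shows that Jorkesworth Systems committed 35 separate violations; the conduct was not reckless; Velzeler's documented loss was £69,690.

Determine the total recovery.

£173,927

First 15 violations: 15 × £740 = £11,100
Remaining violations: (35 − 15) × £2,650 = £53,000
Statutory damages: £11,100 + £53,000 = £64,100
Conduct not reckless: the in-lieu enhancement does not apply.
Actual plus statutory damages: £69,690 + £64,100 = £133,790
Attorney fees: 30% of £133,790 = £40,137
Total recovery: £133,790 + £40,137 = £173,927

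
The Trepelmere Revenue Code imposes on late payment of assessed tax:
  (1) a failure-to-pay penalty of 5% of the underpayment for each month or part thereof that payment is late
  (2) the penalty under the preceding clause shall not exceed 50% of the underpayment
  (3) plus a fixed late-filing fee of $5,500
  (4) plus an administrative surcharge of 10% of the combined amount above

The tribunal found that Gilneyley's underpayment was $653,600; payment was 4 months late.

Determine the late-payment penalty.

$149,842

Accrued rate: 5% × 4 = 20%, capped at 50% → 20%
Failure-to-pay penalty: 20% of $653,600 = $130,720
Penalty before surcharge: $130,720 + $5,500 = $136,220
Administrative surcharge: 10% of $136,220 = $13,622
Total penalty: $136,220 + $13,622 = $149,842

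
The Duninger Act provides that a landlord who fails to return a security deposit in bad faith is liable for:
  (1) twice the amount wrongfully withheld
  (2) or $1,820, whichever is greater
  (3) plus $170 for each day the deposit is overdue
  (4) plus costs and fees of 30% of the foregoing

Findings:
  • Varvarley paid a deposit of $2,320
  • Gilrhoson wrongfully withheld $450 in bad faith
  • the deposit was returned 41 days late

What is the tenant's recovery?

Doubled: 2 × $450 = $900
Minimum $1,820: $900 is below the minimum → $1,820
Late-return penalty: 41 × $170 = $6,970
Damages plus late penalty: $1,820 + $6,970 = $8,790
Costs and fees: 30% of $8,790 = $2,637
Total recovery: $8,790 + $2,637 = $11,427

$11,427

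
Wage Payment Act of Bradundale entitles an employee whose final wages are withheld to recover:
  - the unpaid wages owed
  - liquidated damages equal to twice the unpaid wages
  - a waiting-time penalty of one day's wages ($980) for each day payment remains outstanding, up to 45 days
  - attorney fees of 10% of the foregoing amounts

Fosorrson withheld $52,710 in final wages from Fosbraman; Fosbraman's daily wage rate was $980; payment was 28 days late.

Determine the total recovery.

Total award: $204,127

Doubled: 2 × $52,710 = $105,420
Penalty days: min(28, 45) = 28
Waiting-time penalty: 28 × $980 = $27,440
Subtotal: $52,710 + $105,420 + $27,440 = $185,570
Attorney fees: 10% of $185,570 = $18,557
Total award: $185,570 + $18,557 = $204,127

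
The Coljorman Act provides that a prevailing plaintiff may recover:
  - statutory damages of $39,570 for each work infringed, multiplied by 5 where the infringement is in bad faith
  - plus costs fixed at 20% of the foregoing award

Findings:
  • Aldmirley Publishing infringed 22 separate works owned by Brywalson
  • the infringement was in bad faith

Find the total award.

$5,223,240

Statutory damages: 22 × $39,570 = $870,540
Multiplied by 5: 5 × $870,540 = $4,352,700
Costs: 20% of $4,352,700 = $870,540
Award plus costs: $4,352,700 + $870,540 = $5,223,240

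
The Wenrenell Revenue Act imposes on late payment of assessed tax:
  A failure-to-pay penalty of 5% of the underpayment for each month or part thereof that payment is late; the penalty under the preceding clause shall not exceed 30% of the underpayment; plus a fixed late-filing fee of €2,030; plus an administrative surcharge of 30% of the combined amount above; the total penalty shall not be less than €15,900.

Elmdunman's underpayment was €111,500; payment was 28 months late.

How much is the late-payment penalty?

Accrued rate: 5% × 28 = 140%, capped at 30% → 30%
Failure-to-pay penalty: 30% of €111,500 = €33,450
Penalty before surcharge: €33,450 + €2,030 = €35,480
Administrative surcharge: 30% of €35,480 = €10,644
Total penalty: €35,480 + €10,644 = €46,124
Minimum €15,900: €46,124 meets the minimum, no increase.

€46,124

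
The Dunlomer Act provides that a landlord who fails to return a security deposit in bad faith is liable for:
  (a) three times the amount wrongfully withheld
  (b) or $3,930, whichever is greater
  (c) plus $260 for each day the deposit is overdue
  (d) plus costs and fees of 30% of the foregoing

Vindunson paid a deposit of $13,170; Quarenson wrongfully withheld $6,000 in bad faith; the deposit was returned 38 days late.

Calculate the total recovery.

Trebled: 3 × $6,000 = $18,000
Minimum $3,930: $18,000 meets the minimum, no increase.
Late-return penalty: 38 × $260 = $9,880
Damages plus late penalty: $18,000 + $9,880 = $27,880
Costs and fees: 30% of $27,880 = $8,364
Total recovery: $27,880 + $8,364 = $36,244

$36,244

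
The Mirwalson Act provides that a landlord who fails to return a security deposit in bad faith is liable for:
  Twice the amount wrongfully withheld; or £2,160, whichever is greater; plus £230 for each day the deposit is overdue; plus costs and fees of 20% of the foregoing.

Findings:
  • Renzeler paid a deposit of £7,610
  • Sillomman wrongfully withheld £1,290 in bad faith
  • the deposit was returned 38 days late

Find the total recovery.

Doubled: 2 × £1,290 = £2,580
Minimum £2,160: £2,580 meets the minimum, no increase.
Late-return penalty: 38 × £230 = £8,740
Damages plus late penalty: £2,580 + £8,740 = £11,320
Costs and fees: 20% of £11,320 = £2,264
Total recovery: £11,320 + £2,264 = £13,584

£13,584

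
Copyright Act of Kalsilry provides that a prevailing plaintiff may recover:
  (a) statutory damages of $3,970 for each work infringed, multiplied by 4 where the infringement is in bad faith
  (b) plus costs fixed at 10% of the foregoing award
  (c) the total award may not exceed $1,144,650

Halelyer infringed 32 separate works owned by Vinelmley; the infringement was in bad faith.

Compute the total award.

$558,976

Statutory damages: 32 × $3,970 = $127,040
Multiplied by 4: 4 × $127,040 = $508,160
Costs: 10% of $508,160 = $50,816
Award plus costs: $508,160 + $50,816 = $558,976
Cap at $1,144,650: $558,976 is within the cap, no reduction.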